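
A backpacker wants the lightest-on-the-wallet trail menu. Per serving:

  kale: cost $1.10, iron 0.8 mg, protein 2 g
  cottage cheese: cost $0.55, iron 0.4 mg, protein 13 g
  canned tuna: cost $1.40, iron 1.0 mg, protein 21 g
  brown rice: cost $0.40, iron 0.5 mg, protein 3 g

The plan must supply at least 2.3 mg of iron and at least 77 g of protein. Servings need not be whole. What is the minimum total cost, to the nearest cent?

$3.26

A basic optimal solution has at most two foods positive. Try each food alone and each pair with both targets met exactly.
kale only: max(2.3/0.8, 77/2) = 38.5 servings → $42.35.
cottage cheese only: max(2.3/0.4, 77/13) = 5.923 servings → $3.26.
canned tuna only: max(2.3/1.0, 77/21) = 3.667 servings → $5.13.
brown rice only: max(2.3/0.5, 77/3) = 25.67 servings → $10.27.
kale + cottage cheese with both targets exact would need a negative amount; discard.
kale + canned tuna: the both-tight solution has a negative serving — not a feasible corner.
kale + brown rice: the both-tight solution has a negative serving — not a feasible corner.
cottage cheese + canned tuna: the both-tight solution has a negative serving — not a feasible corner.
cottage cheese + brown rice: the both-tight solution has a negative serving — not a feasible corner.
canned tuna + brown rice: the both-tight solution has a negative serving — not a feasible corner.
Cheapest feasible corner: $3.26.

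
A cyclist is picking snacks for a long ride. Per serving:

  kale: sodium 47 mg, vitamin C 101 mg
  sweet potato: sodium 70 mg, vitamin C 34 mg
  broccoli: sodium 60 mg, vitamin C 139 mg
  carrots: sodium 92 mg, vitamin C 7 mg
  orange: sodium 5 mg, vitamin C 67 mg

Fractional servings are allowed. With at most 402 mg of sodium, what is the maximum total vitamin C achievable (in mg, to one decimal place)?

5386.8 mg

Vitamin C per mg sodium: orange 13.4, broccoli 2.317, kale 2.149, sweet potato 0.4857, carrots 0.07609.
With no serving limits, spend the whole sodium allowance on orange: 402 mg / 5 mg × 67 mg = 5386.8 mg.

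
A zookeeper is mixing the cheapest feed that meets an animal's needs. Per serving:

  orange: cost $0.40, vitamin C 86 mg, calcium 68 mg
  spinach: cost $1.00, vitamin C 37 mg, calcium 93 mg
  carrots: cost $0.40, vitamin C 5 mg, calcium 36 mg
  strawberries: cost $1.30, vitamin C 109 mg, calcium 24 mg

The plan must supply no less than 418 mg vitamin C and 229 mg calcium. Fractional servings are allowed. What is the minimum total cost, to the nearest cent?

Two binding constraints pin down two serving amounts, so the optimal mix uses at most two foods. The candidates are each food alone (scaled to the tighter of vitamin C/calcium) and each pair with both constraints tight.
orange only: max(418/86, 229/68) = 4.86 servings → $1.94.
spinach only: max(418/37, 229/93) = 11.3 servings → $11.30.
carrots only: max(418/5, 229/36) = 83.6 servings → $33.44.
strawberries only: max(418/109, 229/24) = 9.542 servings → $12.40.
orange + spinach: intersection lies outside the first quadrant.
orange + carrots: intersection lies outside the first quadrant.
orange + strawberries with both tight: 2.792 servings and 1.632 servings → $3.24.
spinach + carrots: the both-tight solution has a negative serving — not a feasible corner.
spinach + strawberries with both tight: 1.614 servings and 3.287 servings → $5.89.
carrots + strawberries with both tight: 3.925 servings and 3.655 servings → $6.32.
So the least-cost plan costs $1.94.

$1.94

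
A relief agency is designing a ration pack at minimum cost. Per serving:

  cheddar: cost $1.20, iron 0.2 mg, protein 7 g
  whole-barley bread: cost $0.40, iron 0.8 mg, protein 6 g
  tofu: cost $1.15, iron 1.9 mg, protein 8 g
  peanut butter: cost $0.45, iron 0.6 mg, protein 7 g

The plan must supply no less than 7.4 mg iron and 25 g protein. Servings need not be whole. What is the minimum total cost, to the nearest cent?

Minimising a linear cost over {iron ≥ 7.4, protein ≥ 25, servings ≥ 0} — the optimum is at a vertex, using one or two foods.
cheddar only: max(7.4/0.2, 25/7) = 37 servings → $44.40.
whole-barley bread only: max(7.4/0.8, 25/6) = 9.25 servings → $3.70.
tofu only: max(7.4/1.9, 25/8) = 3.895 servings → $4.48.
peanut butter only: max(7.4/0.6, 25/7) = 12.33 servings → $5.55.
cheddar + whole-barley bread with both targets exact would need a negative amount; discard.
cheddar + tofu: the both-tight solution has a negative serving — not a feasible corner.
cheddar + peanut butter: the both-tight solution has a negative serving — not a feasible corner.
whole-barley bread + tofu: intersection lies outside the first quadrant.
whole-barley bread + peanut butter with both targets exact would need a negative amount; discard.
tofu + peanut butter: the both-tight solution has a negative serving — not a feasible corner.
Cheapest feasible corner: $3.70.

$3.70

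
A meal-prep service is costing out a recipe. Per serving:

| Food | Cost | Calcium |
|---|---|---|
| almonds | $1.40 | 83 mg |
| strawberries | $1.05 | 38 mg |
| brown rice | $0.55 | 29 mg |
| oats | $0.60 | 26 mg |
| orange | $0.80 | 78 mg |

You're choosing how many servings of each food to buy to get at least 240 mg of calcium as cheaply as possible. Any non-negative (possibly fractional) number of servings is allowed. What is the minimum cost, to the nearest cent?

$2.46

Cost per mg of calcium: orange $0.0103, almonds $0.0169, brown rice $0.0190, oats $0.0231, strawberries $0.0276.
With no serving limits, use only orange: 240 mg / 78 mg = 3.077 servings × $0.80 = $2.46.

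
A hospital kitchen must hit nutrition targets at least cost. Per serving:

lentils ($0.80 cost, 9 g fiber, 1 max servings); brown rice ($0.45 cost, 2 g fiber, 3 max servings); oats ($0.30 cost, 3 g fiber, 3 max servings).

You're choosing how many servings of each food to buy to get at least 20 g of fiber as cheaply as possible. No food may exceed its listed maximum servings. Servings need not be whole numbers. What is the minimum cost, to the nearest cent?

Cost per g of fiber: lentils $0.0889, oats $0.1000, brown rice $0.2250.
Take 1 serving of lentils: +9.0 g fiber for $0.80 (total $0.80, still need 11.0 g).
Take 3 servings of oats: +9.0 g fiber for $0.90 (total $1.70, still need 2.0 g).
Take 1 serving of brown rice: +2.0 g fiber for $0.45 (total $2.15, still need 0.0 g).
Filling from the cheapest source first is optimal under one linear minimum: $2.15.

$2.15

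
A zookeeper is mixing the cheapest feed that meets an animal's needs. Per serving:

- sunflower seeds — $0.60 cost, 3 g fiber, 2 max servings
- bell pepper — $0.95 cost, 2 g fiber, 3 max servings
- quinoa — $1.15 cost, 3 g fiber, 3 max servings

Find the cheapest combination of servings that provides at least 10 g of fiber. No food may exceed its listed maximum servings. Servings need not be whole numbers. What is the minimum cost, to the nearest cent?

Cost per g of fiber: sunflower seeds $0.2000, quinoa $0.3833, bell pepper $0.4750.
Take 2 servings of sunflower seeds: +6.0 g fiber for $1.20 (total $1.20, still need 4.0 g).
Take 1.333 servings of quinoa: +4.0 g fiber for $1.53 (total $2.73, still need 0.0 g).
Filling from the cheapest source first is optimal under one linear minimum: $2.73.

$2.73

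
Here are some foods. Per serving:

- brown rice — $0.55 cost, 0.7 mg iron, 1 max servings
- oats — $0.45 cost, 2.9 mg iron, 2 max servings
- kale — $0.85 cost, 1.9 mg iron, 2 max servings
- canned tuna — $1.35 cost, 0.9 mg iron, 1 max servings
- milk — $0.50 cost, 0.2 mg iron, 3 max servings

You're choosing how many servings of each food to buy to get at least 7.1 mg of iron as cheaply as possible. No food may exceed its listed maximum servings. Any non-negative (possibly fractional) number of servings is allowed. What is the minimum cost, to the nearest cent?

$1.48

Cost per mg of iron: oats $0.1552, kale $0.4474, brown rice $0.7857, canned tuna $1.5000, milk $2.5000.
Take 2 servings of oats: +5.8 mg iron for $0.90 (total $0.90, still need 1.3 mg).
Take 0.6842 servings of kale: +1.3 mg iron for $0.58 (total $1.48, still need 0.0 mg).
Greedy by cheapest-per-mg is optimal for a single linear constraint, so the minimum cost is $1.48.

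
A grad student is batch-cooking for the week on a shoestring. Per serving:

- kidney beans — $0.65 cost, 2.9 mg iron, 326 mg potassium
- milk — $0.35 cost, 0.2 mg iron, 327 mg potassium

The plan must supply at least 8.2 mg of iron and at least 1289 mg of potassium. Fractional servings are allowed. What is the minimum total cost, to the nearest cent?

Compare the cost at each extreme point of the feasible region.
kidney beans only: max(8.2/2.9, 1289/326) = 3.954 servings → $2.57.
milk only: max(8.2/0.2, 1289/327) = 41 servings → $14.35.
kidney beans + milk with both tight: 2.744 servings and 1.206 servings → $2.21.
So the least-cost plan costs $2.21.

$2.21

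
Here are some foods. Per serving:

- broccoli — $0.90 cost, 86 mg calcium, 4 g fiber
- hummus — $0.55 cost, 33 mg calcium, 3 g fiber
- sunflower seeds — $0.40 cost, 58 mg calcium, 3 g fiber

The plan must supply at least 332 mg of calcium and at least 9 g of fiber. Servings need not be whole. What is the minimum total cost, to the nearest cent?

$2.29

Check every corner: each single food scaled to meet both minima, and each pair solved so both constraints bind.
broccoli only: max(332/86, 9/4) = 3.86 servings → $3.47.
hummus only: max(332/33, 9/3) = 10.06 servings → $5.53.
sunflower seeds only: max(332/58, 9/3) = 5.724 servings → $2.29.
broccoli + hummus: intersection lies outside the first quadrant.
broccoli + sunflower seeds: intersection lies outside the first quadrant.
hummus + sunflower seeds: intersection lies outside the first quadrant.
Cheapest feasible corner: $2.29.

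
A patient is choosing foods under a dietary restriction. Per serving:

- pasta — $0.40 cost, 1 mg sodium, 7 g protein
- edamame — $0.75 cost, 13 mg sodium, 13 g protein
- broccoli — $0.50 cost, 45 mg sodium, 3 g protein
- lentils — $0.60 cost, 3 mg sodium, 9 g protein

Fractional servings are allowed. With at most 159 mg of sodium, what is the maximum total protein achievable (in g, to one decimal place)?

Protein per mg sodium: pasta 7, lentils 3, edamame 1, broccoli 0.06667.
With no serving limits, spend the whole sodium allowance on pasta: 159 mg / 1 mg × 7 g = 1113.0 g.

1113.0 g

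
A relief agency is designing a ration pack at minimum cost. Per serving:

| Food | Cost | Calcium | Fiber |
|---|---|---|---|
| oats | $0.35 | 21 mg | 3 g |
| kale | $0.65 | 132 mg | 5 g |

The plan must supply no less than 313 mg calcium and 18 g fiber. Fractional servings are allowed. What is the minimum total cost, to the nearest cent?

$2.23

With two linear requirements the optimum uses one or two foods; enumerate the corners.
oats only: max(313/21, 18/3) = 14.9 servings → $5.22.
kale only: max(313/132, 18/5) = 3.6 servings → $2.34.
oats + kale with both tight: 2.787 servings and 1.928 servings → $2.23.
Cheapest feasible corner: $2.23.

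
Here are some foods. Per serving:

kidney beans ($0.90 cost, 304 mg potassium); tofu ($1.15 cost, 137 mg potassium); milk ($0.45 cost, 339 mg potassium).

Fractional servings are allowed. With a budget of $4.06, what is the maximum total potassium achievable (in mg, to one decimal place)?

3058.5 mg

Potassium per dollar: milk 753.3, kidney beans 337.8, tofu 119.1.
With no serving limits, spend the whole cost allowance on milk: $4.06 / $0.45 × 339 mg = 3058.5 mg.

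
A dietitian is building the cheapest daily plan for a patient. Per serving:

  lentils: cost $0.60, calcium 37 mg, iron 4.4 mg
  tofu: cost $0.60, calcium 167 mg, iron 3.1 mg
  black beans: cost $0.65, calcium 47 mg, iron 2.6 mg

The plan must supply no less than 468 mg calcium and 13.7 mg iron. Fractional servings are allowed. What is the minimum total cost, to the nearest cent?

$2.31

An LP optimum is at a vertex; with two nutrient constraints at most two foods are used. Check each candidate.
lentils only: max(468/37, 13.7/4.4) = 12.65 servings → $7.59.
tofu only: max(468/167, 13.7/3.1) = 4.419 servings → $2.65.
black beans only: max(468/47, 13.7/2.6) = 9.957 servings → $6.47.
lentils + tofu with both tight: 1.35 servings and 2.503 servings → $2.31.
lentils + black beans with both targets exact would need a negative amount; discard.
tofu + black beans with both tight: 1.986 servings and 2.902 servings → $3.08.
So the least-cost plan costs $2.31.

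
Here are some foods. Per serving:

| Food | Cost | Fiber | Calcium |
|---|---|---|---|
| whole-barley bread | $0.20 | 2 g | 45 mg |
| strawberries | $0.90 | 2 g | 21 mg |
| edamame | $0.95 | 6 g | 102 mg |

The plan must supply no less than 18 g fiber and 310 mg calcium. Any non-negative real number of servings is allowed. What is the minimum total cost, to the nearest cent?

A basic optimal solution has at most two foods positive. Try each food alone and each pair with both targets met exactly.
whole-barley bread only: max(18/2, 310/45) = 9 servings → $1.80.
strawberries only: max(18/2, 310/21) = 14.76 servings → $13.29.
edamame only: max(18/6, 310/102) = 3.039 servings → $2.89.
whole-barley bread + strawberries with both tight: 5.042 servings and 3.958 servings → $4.57.
whole-barley bread + edamame with both tight: 0.3636 servings and 2.879 servings → $2.81.
strawberries + edamame with both targets exact would need a negative amount; discard.
The minimum over all feasible corners is $1.80.

$1.80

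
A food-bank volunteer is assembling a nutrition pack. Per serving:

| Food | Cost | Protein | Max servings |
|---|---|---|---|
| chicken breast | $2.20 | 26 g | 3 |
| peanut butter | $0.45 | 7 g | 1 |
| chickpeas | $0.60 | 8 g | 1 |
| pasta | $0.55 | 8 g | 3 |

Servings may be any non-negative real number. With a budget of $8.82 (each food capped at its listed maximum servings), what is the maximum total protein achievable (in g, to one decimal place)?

Protein per dollar: peanut butter 15.56, pasta 14.55, chickpeas 13.33, chicken breast 11.82.
Take 1 serving of peanut butter: spends $0.45, +7.0 g protein (running total 7.0 g).
Take 3 servings of pasta: spends $1.65, +24.0 g protein (running total 31.0 g).
Take 1 serving of chickpeas: spends $0.60, +8.0 g protein (running total 39.0 g).
Take 2.782 servings of chicken breast: spends $6.12, +72.3 g protein (running total 111.3 g).
Filling greedily by protein-per-dollar is optimal for one linear limit, giving 111.3 g.

111.3 g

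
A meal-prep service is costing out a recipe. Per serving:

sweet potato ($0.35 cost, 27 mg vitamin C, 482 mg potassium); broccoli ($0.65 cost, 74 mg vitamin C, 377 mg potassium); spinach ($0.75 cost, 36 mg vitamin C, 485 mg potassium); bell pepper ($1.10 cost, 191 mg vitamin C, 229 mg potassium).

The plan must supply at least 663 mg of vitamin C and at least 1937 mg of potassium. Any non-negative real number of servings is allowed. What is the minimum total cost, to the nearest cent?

Two binding constraints pin down two serving amounts, so the optimal mix uses at most two foods. The candidates are each food alone (scaled to the tighter of vitamin C/potassium) and each pair with both constraints tight.
sweet potato only: max(663/27, 1937/482) = 24.56 servings → $8.59.
broccoli only: max(663/74, 1937/377) = 8.959 servings → $5.82.
spinach only: max(663/36, 1937/485) = 18.42 servings → $13.81.
bell pepper only: max(663/191, 1937/229) = 8.459 servings → $9.30.
sweet potato + broccoli with both targets exact would need a negative amount; discard.
sweet potato + spinach: intersection lies outside the first quadrant.
sweet potato + bell pepper with both tight: 2.54 servings and 3.112 servings → $4.31.
broccoli + spinach with both targets exact would need a negative amount; discard.
broccoli + bell pepper with both tight: 3.962 servings and 1.936 servings → $4.71.
spinach + bell pepper with both tight: 2.585 servings and 2.984 servings → $5.22.
Cheapest feasible corner: $4.31.

$4.31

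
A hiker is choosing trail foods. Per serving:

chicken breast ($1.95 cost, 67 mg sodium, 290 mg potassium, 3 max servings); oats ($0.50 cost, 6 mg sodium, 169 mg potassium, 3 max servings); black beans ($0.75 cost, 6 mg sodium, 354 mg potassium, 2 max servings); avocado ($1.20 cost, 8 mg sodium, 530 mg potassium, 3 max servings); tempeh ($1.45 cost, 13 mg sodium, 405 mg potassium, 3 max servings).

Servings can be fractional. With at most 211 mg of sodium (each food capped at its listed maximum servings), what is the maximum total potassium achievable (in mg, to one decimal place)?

4530.7 mg

Potassium per mg sodium: avocado 66.25, black beans 59, tempeh 31.15, oats 28.17, chicken breast 4.328.
Take 3 servings of avocado: uses 24 mg sodium, +1590.0 mg potassium (running total 1590.0 mg).
Take 2 servings of black beans: uses 12 mg sodium, +708.0 mg potassium (running total 2298.0 mg).
Take 3 servings of tempeh: uses 39 mg sodium, +1215.0 mg potassium (running total 3513.0 mg).
Take 3 servings of oats: uses 18 mg sodium, +507.0 mg potassium (running total 4020.0 mg).
Take 1.761 servings of chicken breast: uses 118 mg sodium, +510.7 mg potassium (running total 4530.7 mg).
Filling greedily by potassium-per-mg sodium is optimal for one linear limit, giving 4530.7 mg.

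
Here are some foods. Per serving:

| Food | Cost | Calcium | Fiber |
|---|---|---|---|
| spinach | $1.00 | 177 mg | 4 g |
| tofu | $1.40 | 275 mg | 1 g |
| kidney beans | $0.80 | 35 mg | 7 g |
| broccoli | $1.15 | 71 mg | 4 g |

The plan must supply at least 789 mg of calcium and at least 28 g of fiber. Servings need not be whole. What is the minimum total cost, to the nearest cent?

At the optimum either one food covers both requirements or two foods hit both targets exactly; no other combination can be cheaper.
spinach only: max(789/177, 28/4) = 7 servings → $7.00.
tofu only: max(789/275, 28/1) = 28 servings → $39.20.
kidney beans only: max(789/35, 28/7) = 22.54 servings → $18.03.
broccoli only: max(789/71, 28/4) = 11.11 servings → $12.78.
spinach + tofu with both targets exact would need a negative amount; discard.
spinach + kidney beans with both tight: 4.134 servings and 1.638 servings → $5.44.
spinach + broccoli with both tight: 2.755 servings and 4.245 servings → $7.64.
tofu + kidney beans with both tight: 2.404 servings and 3.657 servings → $6.29.
tofu + broccoli with both tight: 1.135 servings and 6.716 servings → $9.31.
kidney beans + broccoli: intersection lies outside the first quadrant.
Cheapest feasible corner: $5.44.

$5.44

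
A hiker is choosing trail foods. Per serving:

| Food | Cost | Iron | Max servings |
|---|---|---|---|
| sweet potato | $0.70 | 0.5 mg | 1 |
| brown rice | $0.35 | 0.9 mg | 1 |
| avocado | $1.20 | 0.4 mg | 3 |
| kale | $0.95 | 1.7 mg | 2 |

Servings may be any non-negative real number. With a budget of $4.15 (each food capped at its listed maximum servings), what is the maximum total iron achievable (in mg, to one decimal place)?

Iron per dollar: brown rice 2.571, kale 1.789, sweet potato 0.7143, avocado 0.3333.
Take 1 serving of brown rice: spends $0.35, +0.9 mg iron (running total 0.9 mg).
Take 2 servings of kale: spends $1.90, +3.4 mg iron (running total 4.3 mg).
Take 1 serving of sweet potato: spends $0.70, +0.5 mg iron (running total 4.8 mg).
Take 1 serving of avocado: spends $1.20, +0.4 mg iron (running total 5.2 mg).
Filling greedily by iron-per-dollar is optimal for one linear limit, giving 5.2 mg.

5.2 mg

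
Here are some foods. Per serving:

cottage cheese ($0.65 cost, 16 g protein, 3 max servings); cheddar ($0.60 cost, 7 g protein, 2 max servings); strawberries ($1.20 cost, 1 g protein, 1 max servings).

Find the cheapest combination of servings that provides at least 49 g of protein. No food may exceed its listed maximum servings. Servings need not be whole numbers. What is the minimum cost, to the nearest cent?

$2.04

Cost per g of protein: cottage cheese $0.0406, cheddar $0.0857, strawberries $1.2000.
Take 3 servings of cottage cheese: +48.0 g protein for $1.95 (total $1.95, still need 1.0 g).
Take 0.1429 servings of cheddar: +1.0 g protein for $0.09 (total $2.04, still need 0.0 g).
Greedy by cheapest-per-g is optimal for a single linear constraint, so the minimum cost is $2.04.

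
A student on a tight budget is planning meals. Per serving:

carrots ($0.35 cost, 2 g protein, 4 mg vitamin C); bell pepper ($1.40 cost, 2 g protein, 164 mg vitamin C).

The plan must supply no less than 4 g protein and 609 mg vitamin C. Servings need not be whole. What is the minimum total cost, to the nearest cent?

Two binding constraints pin down two serving amounts, so the optimal mix uses at most two foods. The candidates are each food alone (scaled to the tighter of protein/vitamin C) and each pair with both constraints tight.
carrots only: max(4/2, 609/4) = 152.2 servings → $53.29.
bell pepper only: max(4/2, 609/164) = 3.713 servings → $5.20.
carrots + bell pepper: intersection lies outside the first quadrant.
The minimum over all feasible corners is $5.20.

$5.20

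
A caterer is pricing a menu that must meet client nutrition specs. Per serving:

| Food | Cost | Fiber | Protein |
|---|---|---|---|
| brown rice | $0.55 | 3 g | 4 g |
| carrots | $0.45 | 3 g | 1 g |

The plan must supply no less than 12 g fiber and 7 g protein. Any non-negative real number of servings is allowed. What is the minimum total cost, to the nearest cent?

Check every corner: each single food scaled to meet both minima, and each pair solved so both constraints bind.
brown rice only: max(12/3, 7/4) = 4 servings → $2.20.
carrots only: max(12/3, 7/1) = 7 servings → $3.15.
brown rice + carrots with both tight: 1 serving and 3 servings → $1.90.
So the least-cost plan costs $1.90.

$1.90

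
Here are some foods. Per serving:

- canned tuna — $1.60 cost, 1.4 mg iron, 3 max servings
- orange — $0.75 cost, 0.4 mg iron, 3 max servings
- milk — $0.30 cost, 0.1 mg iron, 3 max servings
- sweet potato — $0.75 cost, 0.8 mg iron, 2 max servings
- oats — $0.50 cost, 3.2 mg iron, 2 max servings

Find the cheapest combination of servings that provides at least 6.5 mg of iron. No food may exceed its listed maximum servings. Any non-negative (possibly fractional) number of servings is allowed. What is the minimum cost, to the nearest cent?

Cost per mg of iron: oats $0.1562, sweet potato $0.9375, canned tuna $1.1429, orange $1.8750, milk $3.0000.
Take 2 servings of oats: +6.4 mg iron for $1.00 (total $1.00, still need 0.1 mg).
Take 0.125 servings of sweet potato: +0.1 mg iron for $0.09 (total $1.09, still need 0.0 mg).
Filling from the cheapest source first is optimal under one linear minimum: $1.09.

$1.09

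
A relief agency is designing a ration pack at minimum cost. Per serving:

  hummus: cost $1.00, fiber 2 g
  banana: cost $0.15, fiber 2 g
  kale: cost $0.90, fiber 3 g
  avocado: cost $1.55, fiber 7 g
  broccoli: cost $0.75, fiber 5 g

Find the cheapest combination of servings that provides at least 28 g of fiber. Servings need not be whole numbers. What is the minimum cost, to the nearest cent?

$2.10

Cost per g of fiber: banana $0.0750, broccoli $0.1500, avocado $0.2214, kale $0.3000, hummus $0.5000.
With no serving limits, use only banana: 28 g / 2 g = 14 servings × $0.15 = $2.10.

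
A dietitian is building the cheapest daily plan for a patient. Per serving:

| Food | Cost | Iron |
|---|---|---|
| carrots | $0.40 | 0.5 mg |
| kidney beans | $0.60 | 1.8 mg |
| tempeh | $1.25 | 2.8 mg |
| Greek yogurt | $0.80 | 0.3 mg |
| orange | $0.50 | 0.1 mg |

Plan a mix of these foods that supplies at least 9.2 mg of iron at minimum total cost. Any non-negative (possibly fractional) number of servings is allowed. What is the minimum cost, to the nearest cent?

$3.07

Cost per mg of iron: kidney beans $0.3333, tempeh $0.4464, carrots $0.8000, Greek yogurt $2.6667, orange $5.0000.
With no serving limits, use only kidney beans: 9.2 mg / 1.8 mg = 5.111 servings × $0.60 = $3.07.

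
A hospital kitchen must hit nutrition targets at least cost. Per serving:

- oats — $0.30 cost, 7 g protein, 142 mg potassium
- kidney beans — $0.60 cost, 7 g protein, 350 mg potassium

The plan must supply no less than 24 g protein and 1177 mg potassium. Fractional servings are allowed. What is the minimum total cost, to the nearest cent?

$2.02

A basic optimal solution has at most two foods positive. Try each food alone and each pair with both targets met exactly.
oats only: max(24/7, 1177/142) = 8.289 servings → $2.49.
kidney beans only: max(24/7, 1177/350) = 3.429 servings → $2.06.
oats + kidney beans with both tight: 0.1106 servings and 3.318 servings → $2.02.
Cheapest feasible corner: $2.02.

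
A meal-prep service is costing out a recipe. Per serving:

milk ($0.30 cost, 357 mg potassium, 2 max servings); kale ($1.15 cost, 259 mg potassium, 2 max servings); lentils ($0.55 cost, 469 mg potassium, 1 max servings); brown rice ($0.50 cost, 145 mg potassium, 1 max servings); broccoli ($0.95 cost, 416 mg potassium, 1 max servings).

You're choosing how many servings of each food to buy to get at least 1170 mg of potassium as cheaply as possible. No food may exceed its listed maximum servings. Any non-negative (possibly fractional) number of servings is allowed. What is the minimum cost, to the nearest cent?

Cost per mg of potassium: milk $0.0008, lentils $0.0012, broccoli $0.0023, brown rice $0.0034, kale $0.0044.
Take 2 servings of milk: +714.0 mg potassium for $0.60 (total $0.60, still need 456.0 mg).
Take 0.9723 servings of lentils: +456.0 mg potassium for $0.53 (total $1.13, still need 0.0 mg).
Filling from the cheapest source first is optimal under one linear minimum: $1.13.

$1.13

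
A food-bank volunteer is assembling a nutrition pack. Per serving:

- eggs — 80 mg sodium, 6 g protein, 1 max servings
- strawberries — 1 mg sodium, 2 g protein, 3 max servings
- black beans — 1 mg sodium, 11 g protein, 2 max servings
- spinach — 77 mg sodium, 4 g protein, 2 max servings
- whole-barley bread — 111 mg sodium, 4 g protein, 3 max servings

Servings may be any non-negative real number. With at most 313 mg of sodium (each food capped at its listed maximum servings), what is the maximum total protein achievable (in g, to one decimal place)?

Protein per mg sodium: black beans 11, strawberries 2, eggs 0.075, spinach 0.05195, whole-barley bread 0.03604.
Take 2 servings of black beans: uses 2 mg sodium, +22.0 g protein (running total 22.0 g).
Take 3 servings of strawberries: uses 3 mg sodium, +6.0 g protein (running total 28.0 g).
Take 1 serving of eggs: uses 80 mg sodium, +6.0 g protein (running total 34.0 g).
Take 2 servings of spinach: uses 154 mg sodium, +8.0 g protein (running total 42.0 g).
Take 0.6667 servings of whole-barley bread: uses 74 mg sodium, +2.7 g protein (running total 44.7 g).
Filling greedily by protein-per-mg sodium is optimal for one linear limit, giving 44.7 g.

44.7 g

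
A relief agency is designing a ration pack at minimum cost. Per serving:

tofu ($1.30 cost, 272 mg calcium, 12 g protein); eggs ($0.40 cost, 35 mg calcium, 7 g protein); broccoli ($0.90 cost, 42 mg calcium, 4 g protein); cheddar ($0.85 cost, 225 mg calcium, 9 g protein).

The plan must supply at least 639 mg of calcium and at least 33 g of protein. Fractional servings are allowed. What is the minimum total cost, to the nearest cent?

The cheapest plan sits at a corner of the feasible region — with two constraints it uses at most two foods.
tofu only: max(639/272, 33/12) = 2.75 servings → $3.58.
eggs only: max(639/35, 33/7) = 18.26 servings → $7.30.
broccoli only: max(639/42, 33/4) = 15.21 servings → $13.69.
cheddar only: max(639/225, 33/9) = 3.667 servings → $3.12.
tofu + eggs with both tight: 2.236 servings and 0.8814 servings → $3.26.
tofu + broccoli with both tight: 2.003 servings and 2.24 servings → $4.62.
tofu + cheddar: the both-tight solution has a negative serving — not a feasible corner.
eggs + broccoli: intersection lies outside the first quadrant.
eggs + cheddar with both tight: 1.329 servings and 2.633 servings → $2.77.
broccoli + cheddar with both tight: 3.207 servings and 2.241 servings → $4.79.
Cheapest feasible corner: $2.77.

$2.77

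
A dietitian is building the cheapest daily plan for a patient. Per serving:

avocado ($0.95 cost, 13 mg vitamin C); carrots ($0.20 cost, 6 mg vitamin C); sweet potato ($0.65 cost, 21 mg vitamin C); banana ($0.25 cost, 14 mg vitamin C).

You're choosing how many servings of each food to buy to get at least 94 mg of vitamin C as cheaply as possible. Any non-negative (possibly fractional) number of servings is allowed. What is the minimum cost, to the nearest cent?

Cost per mg of vitamin C: banana $0.0179, sweet potato $0.0310, carrots $0.0333, avocado $0.0731.
With no serving limits, use only banana: 94 mg / 14 mg = 6.714 servings × $0.25 = $1.68.

$1.68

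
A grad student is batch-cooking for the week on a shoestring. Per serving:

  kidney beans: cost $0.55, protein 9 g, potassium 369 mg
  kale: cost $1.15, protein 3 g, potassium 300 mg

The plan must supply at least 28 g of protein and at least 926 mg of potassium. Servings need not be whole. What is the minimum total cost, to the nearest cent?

This is a tiny linear program; its minimum lies at a vertex of the feasible set. List the vertices and price them.
kidney beans only: max(28/9, 926/369) = 3.111 servings → $1.71.
kale only: max(28/3, 926/300) = 9.333 servings → $10.73.
kidney beans + kale: the both-tight solution has a negative serving — not a feasible corner.
So the least-cost plan costs $1.71.

$1.71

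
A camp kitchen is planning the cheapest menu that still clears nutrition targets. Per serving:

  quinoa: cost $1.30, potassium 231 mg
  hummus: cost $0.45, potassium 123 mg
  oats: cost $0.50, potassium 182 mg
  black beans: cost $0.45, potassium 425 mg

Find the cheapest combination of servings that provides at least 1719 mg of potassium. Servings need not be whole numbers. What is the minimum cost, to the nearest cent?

$1.82

Cost per mg of potassium: black beans $0.0011, oats $0.0027, hummus $0.0037, quinoa $0.0056.
With no serving limits, use only black beans: 1719 mg / 425 mg = 4.045 servings × $0.45 = $1.82.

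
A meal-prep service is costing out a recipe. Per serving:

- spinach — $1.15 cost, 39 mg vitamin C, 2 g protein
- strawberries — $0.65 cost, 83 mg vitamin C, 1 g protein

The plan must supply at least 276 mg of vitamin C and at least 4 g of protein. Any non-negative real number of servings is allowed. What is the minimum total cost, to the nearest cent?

$2.53

The cheapest plan sits at a corner of the feasible region — with two constraints it uses at most two foods.
spinach only: max(276/39, 4/2) = 7.077 servings → $8.14.
strawberries only: max(276/83, 4/1) = 4 servings → $2.60.
spinach + strawberries with both tight: 0.4409 servings and 3.118 servings → $2.53.
Cheapest feasible corner: $2.53.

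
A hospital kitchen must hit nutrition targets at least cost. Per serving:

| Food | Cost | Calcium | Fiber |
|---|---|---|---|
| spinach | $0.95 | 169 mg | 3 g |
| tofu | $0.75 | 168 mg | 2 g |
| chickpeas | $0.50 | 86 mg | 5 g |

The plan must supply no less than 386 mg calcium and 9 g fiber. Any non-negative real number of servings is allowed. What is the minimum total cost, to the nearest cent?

Two binding constraints pin down two serving amounts, so the optimal mix uses at most two foods. The candidates are each food alone (scaled to the tighter of calcium/fiber) and each pair with both constraints tight.
spinach only: max(386/169, 9/3) = 3 servings → $2.85.
tofu only: max(386/168, 9/2) = 4.5 servings → $3.38.
chickpeas only: max(386/86, 9/5) = 4.488 servings → $2.24.
spinach + tofu with both targets exact would need a negative amount; discard.
spinach + chickpeas with both tight: 1.969 servings and 0.6184 servings → $2.18.
tofu + chickpeas with both tight: 1.731 servings and 1.108 servings → $1.85.
Cheapest feasible corner: $1.85.

$1.85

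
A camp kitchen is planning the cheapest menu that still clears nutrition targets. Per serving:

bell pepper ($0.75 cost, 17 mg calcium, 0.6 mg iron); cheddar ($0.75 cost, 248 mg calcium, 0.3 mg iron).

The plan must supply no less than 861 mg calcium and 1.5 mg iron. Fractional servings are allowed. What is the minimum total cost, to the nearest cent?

The cheapest plan sits at a corner of the feasible region — with two constraints it uses at most two foods.
bell pepper only: max(861/17, 1.5/0.6) = 50.65 servings → $37.99.
cheddar only: max(861/248, 1.5/0.3) = 5 servings → $3.75.
bell pepper + cheddar with both tight: 0.7912 servings and 3.418 servings → $3.16.
Cheapest feasible corner: $3.16.

$3.16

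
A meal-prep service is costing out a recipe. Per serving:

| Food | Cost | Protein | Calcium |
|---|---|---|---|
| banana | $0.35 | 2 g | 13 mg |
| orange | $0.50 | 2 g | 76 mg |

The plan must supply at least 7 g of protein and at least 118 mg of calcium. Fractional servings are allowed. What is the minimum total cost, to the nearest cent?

A basic optimal solution has at most two foods positive. Try each food alone and each pair with both targets met exactly.
banana only: max(7/2, 118/13) = 9.077 servings → $3.18.
orange only: max(7/2, 118/76) = 3.5 servings → $1.75.
banana + orange with both tight: 2.349 servings and 1.151 servings → $1.40.
So the least-cost plan costs $1.40.

$1.40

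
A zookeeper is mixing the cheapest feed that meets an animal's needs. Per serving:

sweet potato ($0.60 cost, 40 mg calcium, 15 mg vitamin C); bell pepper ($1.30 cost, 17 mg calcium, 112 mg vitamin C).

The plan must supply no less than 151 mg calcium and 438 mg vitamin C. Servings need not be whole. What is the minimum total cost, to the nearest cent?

$6.04

This is a tiny linear program; its minimum lies at a vertex of the feasible set. List the vertices and price them.
sweet potato only: max(151/40, 438/15) = 29.2 servings → $17.52.
bell pepper only: max(151/17, 438/112) = 8.882 servings → $11.55.
sweet potato + bell pepper with both tight: 2.24 servings and 3.611 servings → $6.04.
Cheapest feasible corner: $6.04.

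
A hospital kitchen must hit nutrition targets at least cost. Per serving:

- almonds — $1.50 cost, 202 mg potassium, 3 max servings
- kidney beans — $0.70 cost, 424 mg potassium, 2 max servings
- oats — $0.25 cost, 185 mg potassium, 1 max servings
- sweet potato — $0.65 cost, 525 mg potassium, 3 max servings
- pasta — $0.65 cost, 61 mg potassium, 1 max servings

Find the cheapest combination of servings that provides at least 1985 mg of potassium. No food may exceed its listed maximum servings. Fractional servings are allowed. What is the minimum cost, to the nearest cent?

$2.57

Cost per mg of potassium: sweet potato $0.0012, oats $0.0014, kidney beans $0.0017, almonds $0.0074, pasta $0.0107.
Take 3 servings of sweet potato: +1575.0 mg potassium for $1.95 (total $1.95, still need 410.0 mg).
Take 1 serving of oats: +185.0 mg potassium for $0.25 (total $2.20, still need 225.0 mg).
Take 0.5307 servings of kidney beans: +225.0 mg potassium for $0.37 (total $2.57, still need 0.0 mg).
Greedy by cheapest-per-mg is optimal for a single linear constraint, so the minimum cost is $2.57.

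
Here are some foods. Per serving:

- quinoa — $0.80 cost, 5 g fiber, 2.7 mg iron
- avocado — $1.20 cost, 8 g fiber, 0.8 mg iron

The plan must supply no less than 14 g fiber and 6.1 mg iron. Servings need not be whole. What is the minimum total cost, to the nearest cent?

Two binding constraints pin down two serving amounts, so the optimal mix uses at most two foods. The candidates are each food alone (scaled to the tighter of fiber/iron) and each pair with both constraints tight.
quinoa only: max(14/5, 6.1/2.7) = 2.8 servings → $2.24.
avocado only: max(14/8, 6.1/0.8) = 7.625 servings → $9.15.
quinoa + avocado with both tight: 2.136 servings and 0.4148 servings → $2.21.
So the least-cost plan costs $2.21.

$2.21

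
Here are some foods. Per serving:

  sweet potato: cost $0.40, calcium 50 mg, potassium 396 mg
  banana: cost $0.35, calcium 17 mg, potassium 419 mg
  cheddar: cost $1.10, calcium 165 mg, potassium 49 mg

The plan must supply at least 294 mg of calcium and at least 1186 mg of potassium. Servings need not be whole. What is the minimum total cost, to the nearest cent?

$2.15

The cheapest plan sits at a corner of the feasible region — with two constraints it uses at most two foods.
sweet potato only: max(294/50, 1186/396) = 5.88 servings → $2.35.
banana only: max(294/17, 1186/419) = 17.29 servings → $6.05.
cheddar only: max(294/165, 1186/49) = 24.2 servings → $26.62.
sweet potato + banana with both targets exact would need a negative amount; discard.
sweet potato + cheddar with both tight: 2.883 servings and 0.9083 servings → $2.15.
banana + cheddar with both tight: 2.654 servings and 1.508 servings → $2.59.
The minimum over all feasible corners is $2.15.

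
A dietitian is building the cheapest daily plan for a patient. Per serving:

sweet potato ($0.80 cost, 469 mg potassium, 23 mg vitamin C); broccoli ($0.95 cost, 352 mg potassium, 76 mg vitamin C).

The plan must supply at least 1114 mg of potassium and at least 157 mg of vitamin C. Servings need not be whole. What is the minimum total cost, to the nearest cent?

$2.51

Compare the cost at each extreme point of the feasible region.
sweet potato only: max(1114/469, 157/23) = 6.826 servings → $5.46.
broccoli only: max(1114/352, 157/76) = 3.165 servings → $3.01.
sweet potato + broccoli with both tight: 1.067 servings and 1.743 servings → $2.51.
So the least-cost plan costs $2.51.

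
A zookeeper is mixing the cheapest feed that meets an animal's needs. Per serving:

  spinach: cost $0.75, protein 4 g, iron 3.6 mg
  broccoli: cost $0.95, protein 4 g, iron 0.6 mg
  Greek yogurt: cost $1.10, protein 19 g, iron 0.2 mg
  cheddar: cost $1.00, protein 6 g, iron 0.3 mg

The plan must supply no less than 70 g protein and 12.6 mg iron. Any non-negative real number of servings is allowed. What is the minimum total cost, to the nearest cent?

With two linear requirements the optimum uses one or two foods; enumerate the corners.
spinach only: max(70/4, 12.6/3.6) = 17.5 servings → $13.12.
broccoli only: max(70/4, 12.6/0.6) = 21 servings → $19.95.
Greek yogurt only: max(70/19, 12.6/0.2) = 63 servings → $69.30.
cheddar only: max(70/6, 12.6/0.3) = 42 servings → $42.00.
spinach + broccoli with both tight: 0.7 servings and 16.8 servings → $16.48.
spinach + Greek yogurt with both tight: 3.334 servings and 2.982 servings → $5.78.
spinach + cheddar with both tight: 2.676 servings and 9.882 servings → $11.89.
broccoli + Greek yogurt with both targets exact would need a negative amount; discard.
broccoli + cheddar with both targets exact would need a negative amount; discard.
Greek yogurt + cheddar: intersection lies outside the first quadrant.
The minimum over all feasible corners is $5.78.

$5.78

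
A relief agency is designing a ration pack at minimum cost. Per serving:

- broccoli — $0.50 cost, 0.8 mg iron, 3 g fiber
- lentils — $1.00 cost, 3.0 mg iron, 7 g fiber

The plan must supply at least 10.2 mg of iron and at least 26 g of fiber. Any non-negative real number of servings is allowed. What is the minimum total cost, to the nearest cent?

The cheapest plan sits at a corner of the feasible region — with two constraints it uses at most two foods.
broccoli only: max(10.2/0.8, 26/3) = 12.75 servings → $6.38.
lentils only: max(10.2/3.0, 26/7) = 3.714 servings → $3.71.
broccoli + lentils with both tight: 1.941 servings and 2.882 servings → $3.85.
Cheapest feasible corner: $3.71.

$3.71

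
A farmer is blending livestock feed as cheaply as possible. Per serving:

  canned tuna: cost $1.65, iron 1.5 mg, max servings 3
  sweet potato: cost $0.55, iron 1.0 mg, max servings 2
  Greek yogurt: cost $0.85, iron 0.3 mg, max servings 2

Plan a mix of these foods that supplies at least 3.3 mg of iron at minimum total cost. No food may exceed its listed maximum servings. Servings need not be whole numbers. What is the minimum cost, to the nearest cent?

$2.53

Cost per mg of iron: sweet potato $0.5500, canned tuna $1.1000, Greek yogurt $2.8333.
Take 2 servings of sweet potato: +2.0 mg iron for $1.10 (total $1.10, still need 1.3 mg).
Take 0.8667 servings of canned tuna: +1.3 mg iron for $1.43 (total $2.53, still need 0.0 mg).
Greedy by cheapest-per-mg is optimal for a single linear constraint, so the minimum cost is $2.53.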